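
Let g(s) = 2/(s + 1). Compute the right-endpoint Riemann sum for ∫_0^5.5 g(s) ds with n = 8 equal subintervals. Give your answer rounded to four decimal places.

3.2357

Δs = (5.5 − 0)/8 = 0.6875.
Right endpoints: 0.6875, 1.375, 2.0625, 2.75, 3.4375, 4.125, 4.8125, 5.5.
g(0.6875) = 32/27, g(1.375) = 16/19, g(2.0625) = 32/49, g(2.75) = 8/15, g(3.4375) = 32/71, g(4.125) = 16/41, g(4.8125) = 32/93, g(5.5) = 4/13.
Sum = Δs · [g(0.6875) + g(1.375) + g(2.0625) + ...].
Sum ≈ 3.2357.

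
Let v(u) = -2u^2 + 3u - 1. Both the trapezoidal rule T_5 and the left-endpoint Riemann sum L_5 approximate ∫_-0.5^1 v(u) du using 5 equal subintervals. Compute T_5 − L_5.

T_5 = -1.17.
L_5 = -1.62.
T_5 − L_5 = 0.45.

0.45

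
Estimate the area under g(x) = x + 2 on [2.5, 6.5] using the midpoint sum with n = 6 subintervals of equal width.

Δx = (6.5 − 2.5)/6 = 2/3.
Midpoints: 17/6, 3.5, 25/6, 29/6, 5.5, 37/6.
g(17/6) = 29/6, g(3.5) = 5.5, g(25/6) = 37/6, g(29/6) = 41/6, g(5.5) = 7.5, g(37/6) = 49/6.
Sum = Δx · [g(17/6) + g(3.5) + g(25/6) + ...].
Sum = 26.

26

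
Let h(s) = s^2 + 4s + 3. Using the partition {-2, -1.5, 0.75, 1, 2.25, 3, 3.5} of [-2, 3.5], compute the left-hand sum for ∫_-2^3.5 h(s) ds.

34.25

Subinterval widths: 0.5, 2.25, 0.25, 1.25, 0.75, 0.5.
Left endpoints: -2, -1.5, 0.75, 1, 2.25, 3.
h(-2) = -1, h(-1.5) = -0.75, h(0.75) = 6.5625, h(1) = 8, h(2.25) = 17.0625, h(3) = 24.
Sum = Σ Δs_i · h(s_i).
Sum = 34.25.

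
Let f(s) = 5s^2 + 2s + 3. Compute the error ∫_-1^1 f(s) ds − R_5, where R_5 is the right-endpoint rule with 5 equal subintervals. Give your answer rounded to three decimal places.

Exact integral: ∫_-1^1 f(s) ds ≈ 9.33333.
R_5 = 10.4.
Error ≈ 9.33333 − 10.4 ≈ -1.067.

-1.067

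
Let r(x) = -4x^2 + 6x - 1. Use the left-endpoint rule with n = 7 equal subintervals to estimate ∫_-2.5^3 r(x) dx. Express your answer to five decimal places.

Δx = (3 − (-2.5))/7 = 11/14.
Left endpoints: -2.5, -12/7, -13/14, -1/7, 9/14, 10/7, 31/14.
r(-2.5) = -41, r(-12/7) = -1129/49, r(-13/14) = -491/49, r(-1/7) = -95/49, r(9/14) = 59/49, r(10/7) = -29/49, r(31/14) = -359/49.
Sum = Δx · [r(-2.5) + r(-12/7) + r(-13/14) + ...].
Sum ≈ -64.98980.

-64.98980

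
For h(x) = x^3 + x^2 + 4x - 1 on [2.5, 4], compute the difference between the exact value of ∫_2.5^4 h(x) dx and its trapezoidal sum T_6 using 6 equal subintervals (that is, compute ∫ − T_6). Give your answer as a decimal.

Exact integral: ∫_2.5^4 h(x) dx = 88.359375.
T_6 = 88.52734375.
Error = 88.359375 − 88.52734375 = -0.16796875.

-0.16796875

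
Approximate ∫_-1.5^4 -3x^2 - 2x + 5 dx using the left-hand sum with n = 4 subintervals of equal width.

-22.90234375

Δx = (4 − (-1.5))/4 = 1.375.
Left endpoints: -1.5, -0.125, 1.25, 2.625.
f(-1.5) = 1.25, f(-0.125) = 5.203125, f(1.25) = -2.1875, f(2.625) = -20.921875.
Sum = Δx · [f(-1.5) + f(-0.125) + f(1.25) + f(2.625)].
Sum = -22.90234375.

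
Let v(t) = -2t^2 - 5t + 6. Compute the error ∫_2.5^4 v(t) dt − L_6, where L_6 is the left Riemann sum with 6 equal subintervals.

Exact integral: ∫_2.5^4 v(t) dt = -47.625.
L_6 = -44.28125.
Error = -47.625 − (-44.28125) = -3.34375.

-3.34375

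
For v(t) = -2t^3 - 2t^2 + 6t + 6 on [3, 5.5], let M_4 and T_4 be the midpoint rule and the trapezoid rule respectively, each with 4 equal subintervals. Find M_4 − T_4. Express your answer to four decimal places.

M_4 ≈ -428.959961.
T_4 ≈ -435.673828.
M_4 − T_4 ≈ 6.7139.

6.7139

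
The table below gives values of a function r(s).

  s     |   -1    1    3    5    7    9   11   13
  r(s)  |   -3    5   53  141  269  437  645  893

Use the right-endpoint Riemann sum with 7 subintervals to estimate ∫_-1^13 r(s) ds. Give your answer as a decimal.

4886

Δs = 2.
Sum = 2·[5 + 53 + 141 + 269 + 437 + 645 + 893] = 4886.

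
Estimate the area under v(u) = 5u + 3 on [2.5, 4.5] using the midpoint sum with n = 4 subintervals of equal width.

Δu = (4.5 − 2.5)/4 = 0.5.
Midpoints: 2.75, 3.25, 3.75, 4.25.
v(2.75) = 16.75, v(3.25) = 19.25, v(3.75) = 21.75, v(4.25) = 24.25.
Sum = Δu · [v(2.75) + v(3.25) + v(3.75) + v(4.25)].
Sum = 41.

41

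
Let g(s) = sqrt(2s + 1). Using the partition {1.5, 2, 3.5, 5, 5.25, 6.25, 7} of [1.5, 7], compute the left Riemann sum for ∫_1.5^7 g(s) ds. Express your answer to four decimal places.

Subinterval widths: 0.5, 1.5, 1.5, 0.25, 1, 0.75.
Left endpoints: 1.5, 2, 3.5, 5, 5.25, 6.25.
g(1.5) ≈ 2.0000, g(2) ≈ 2.2361, g(3.5) ≈ 2.8284, g(5) ≈ 3.3166, g(5.25) ≈ 3.3912, g(6.25) ≈ 3.6742.
Sum = Σ Δs_i · g(s_i).
Sum ≈ 15.5727.

15.5727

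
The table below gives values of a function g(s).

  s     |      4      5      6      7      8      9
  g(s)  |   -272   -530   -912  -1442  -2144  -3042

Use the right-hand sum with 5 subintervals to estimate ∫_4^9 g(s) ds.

Δs = 1.
Sum = 1·[(-530) + (-912) + (-1442) + (-2144) + (-3042)] = -8070.

-8070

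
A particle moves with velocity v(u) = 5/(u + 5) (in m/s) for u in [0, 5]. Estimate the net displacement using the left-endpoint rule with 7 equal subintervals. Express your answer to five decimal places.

3.65067

Δu = (5 − 0)/7 = 5/7.
Left endpoints: 0, 5/7, 10/7, 15/7, 20/7, 25/7, 30/7.
v(0) = 1, v(5/7) = 0.875, v(10/7) = 7/9, v(15/7) = 0.7, v(20/7) = 7/11, v(25/7) = 7/12, v(30/7) = 7/13.
Sum = Δu · [v(0) + v(5/7) + v(10/7) + ...].
Sum ≈ 3.65067.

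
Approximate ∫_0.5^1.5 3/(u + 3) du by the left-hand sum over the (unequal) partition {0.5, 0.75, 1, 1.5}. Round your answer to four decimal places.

Subinterval widths: 0.25, 0.25, 0.5.
Left endpoints: 0.5, 0.75, 1.
f(0.5) = 6/7, f(0.75) = 0.8, f(1) = 0.75.
Sum = Σ Δu_i · f(u_i).
Sum ≈ 0.7893.

0.7893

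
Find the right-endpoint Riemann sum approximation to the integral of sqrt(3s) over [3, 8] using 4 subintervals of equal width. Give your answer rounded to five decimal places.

Δs = (8 − 3)/4 = 1.25.
Right endpoints: 4.25, 5.5, 6.75, 8.
f(4.25) ≈ 3.57071, f(5.5) ≈ 4.06202, f(6.75) ≈ 4.50000, f(8) ≈ 4.89898.
Sum = Δs · [f(4.25) + f(5.5) + f(6.75) + f(8)].
Sum ≈ 21.28964.

21.28964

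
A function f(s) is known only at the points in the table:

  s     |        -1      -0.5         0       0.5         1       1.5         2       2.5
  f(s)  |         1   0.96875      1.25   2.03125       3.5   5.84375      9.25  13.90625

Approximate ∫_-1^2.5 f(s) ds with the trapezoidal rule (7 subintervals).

15.1484375

Δs = 0.5.
T_7 = (0.5/2)·[1 + 2·0.96875 + 2·1.25 + 2·2.03125 + 2·3.5 + 2·5.84375 + 2·9.25 + 13.90625] = 15.1484375.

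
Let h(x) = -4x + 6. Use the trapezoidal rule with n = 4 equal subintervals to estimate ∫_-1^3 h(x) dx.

8

Δx = (3 − (-1))/4 = 1.
h(-1) = 10, h(0) = 6, h(1) = 2, h(2) = -2, h(3) = -6.
T_4 = (Δx/2)·[h(x_0) + 2h(x_1) + 2h(x_2) + 2h(x_3) + h(x_4)].
Sum = 8.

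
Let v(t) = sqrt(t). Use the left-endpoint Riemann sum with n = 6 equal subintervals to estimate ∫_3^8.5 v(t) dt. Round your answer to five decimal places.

Δt = (8.5 − 3)/6 = 11/12.
Left endpoints: 3, 47/12, 29/6, 5.75, 20/3, 91/12.
v(3) ≈ 1.73205, v(47/12) ≈ 1.97906, v(29/6) ≈ 2.19848, v(5.75) ≈ 2.39792, v(20/3) ≈ 2.58199, v(91/12) ≈ 2.75379.
Sum = Δt · [v(3) + v(47/12) + v(29/6) + ...].
Sum ≈ 12.50634.

12.50634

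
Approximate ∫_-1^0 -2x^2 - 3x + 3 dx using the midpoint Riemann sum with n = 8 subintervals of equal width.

3.8359375

Δx = (0 − (-1))/8 = 0.125.
Midpoints: -0.9375, -0.8125, -0.6875, -0.5625, -0.4375, -0.3125, -0.1875, -0.0625.
f(-0.9375) = 4.0546875, f(-0.8125) = 4.1171875, f(-0.6875) = 4.1171875, f(-0.5625) = 4.0546875, f(-0.4375) = 3.9296875, f(-0.3125) = 3.7421875, f(-0.1875) = 3.4921875, f(-0.0625) = 3.1796875.
Sum = Δx · [f(-0.9375) + f(-0.8125) + f(-0.6875) + ...].
Sum = 3.8359375.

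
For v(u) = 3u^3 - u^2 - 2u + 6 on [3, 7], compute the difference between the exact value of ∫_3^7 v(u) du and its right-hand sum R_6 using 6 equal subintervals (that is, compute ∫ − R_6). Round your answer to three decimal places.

-313.037

Exact integral: ∫_3^7 v(u) du ≈ 1618.66667.
R_6 ≈ 1931.70370.
Error ≈ 1618.66667 − 1931.70370 ≈ -313.037.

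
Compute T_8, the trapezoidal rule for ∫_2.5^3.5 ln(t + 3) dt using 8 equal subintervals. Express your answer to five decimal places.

1.79056

Δt = (3.5 − 2.5)/8 = 0.125.
f(2.5) ≈ 1.70475, f(2.625) ≈ 1.72722, f(2.75) ≈ 1.74920, f(2.875) ≈ 1.77071, f(3) ≈ 1.79176, f(3.125) ≈ 1.81238, f(3.25) ≈ 1.83258, f(3.375) ≈ 1.85238, f(3.5) ≈ 1.87180.
T_8 = (Δt/2)·[f(t_0) + 2f(t_1) + ... + 2f(t_{7}) + f(t_8)].
Sum ≈ 1.79056.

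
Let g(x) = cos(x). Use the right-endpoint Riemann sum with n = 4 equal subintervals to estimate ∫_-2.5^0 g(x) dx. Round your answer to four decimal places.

1.1417

Δx = (0 − (-2.5))/4 = 0.625.
Right endpoints: -1.875, -1.25, -0.625, 0.
g(-1.875) ≈ -0.2995, g(-1.25) ≈ 0.3153, g(-0.625) ≈ 0.8110, g(0) ≈ 1.0000.
Sum = Δx · [g(-1.875) + g(-1.25) + g(-0.625) + g(0)].
Sum ≈ 1.1417.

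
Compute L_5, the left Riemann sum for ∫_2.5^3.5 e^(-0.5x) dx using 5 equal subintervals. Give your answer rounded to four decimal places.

0.2369

Δx = (3.5 − 2.5)/5 = 0.2.
Left endpoints: 2.5, 2.7, 2.9, 3.1, 3.3.
f(2.5) ≈ 0.2865, f(2.7) ≈ 0.2592, f(2.9) ≈ 0.2346, f(3.1) ≈ 0.2122, f(3.3) ≈ 0.1920.
Sum = Δx · [f(2.5) + f(2.7) + f(2.9) + f(3.1) + f(3.3)].
Sum ≈ 0.2369.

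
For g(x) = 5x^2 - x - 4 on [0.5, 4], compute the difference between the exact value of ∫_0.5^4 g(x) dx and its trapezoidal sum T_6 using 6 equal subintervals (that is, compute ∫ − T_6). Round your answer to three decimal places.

-0.992

Exact integral: ∫_0.5^4 g(x) dx ≈ 84.58333.
T_6 ≈ 85.57581.
Error ≈ 84.58333 − 85.57581 ≈ -0.992.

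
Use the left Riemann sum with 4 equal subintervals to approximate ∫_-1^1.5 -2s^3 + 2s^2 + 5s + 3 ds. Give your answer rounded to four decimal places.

9.6387

Δs = (1.5 − (-1))/4 = 0.625.
Left endpoints: -1, -0.375, 0.25, 0.875.
f(-1) = 2, f(-0.375) = 1.51171875, f(0.25) = 4.34375, f(0.875) = 7.56640625.
Sum = Δs · [f(-1) + f(-0.375) + f(0.25) + f(0.875)].
Sum ≈ 9.6387.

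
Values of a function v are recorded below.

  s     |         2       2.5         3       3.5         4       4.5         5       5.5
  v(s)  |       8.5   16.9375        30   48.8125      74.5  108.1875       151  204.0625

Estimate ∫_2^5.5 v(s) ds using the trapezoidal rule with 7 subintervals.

Δs = 0.5.
T_7 = (0.5/2)·[8.5 + 2·16.9375 + 2·30 + 2·48.8125 + 2·74.5 + 2·108.1875 + 2·151 + 204.0625] = 267.859375.

267.859375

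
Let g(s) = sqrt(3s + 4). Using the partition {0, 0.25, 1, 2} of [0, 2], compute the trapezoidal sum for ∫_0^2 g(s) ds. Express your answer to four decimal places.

5.2359

Subinterval widths: 0.25, 0.75, 1.
g(0) ≈ 2.0000, g(0.25) ≈ 2.1794, g(1) ≈ 2.6458, g(2) ≈ 3.1623.
On each subinterval the trapezoid contributes (Δs_i/2)·[g(s_{i-1}) + g(s_i)].
Sum ≈ 5.2359.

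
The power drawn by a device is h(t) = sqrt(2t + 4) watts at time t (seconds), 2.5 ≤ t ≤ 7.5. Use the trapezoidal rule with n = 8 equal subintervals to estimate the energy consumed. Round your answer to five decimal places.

Δt = (7.5 − 2.5)/8 = 0.625.
h(2.5) ≈ 3.00000, h(3.125) ≈ 3.20156, h(3.75) ≈ 3.39116, h(4.375) ≈ 3.57071, h(5) ≈ 3.74166, h(5.625) ≈ 3.90512, h(6.25) ≈ 4.06202, h(6.875) ≈ 4.21307, h(7.5) ≈ 4.35890.
T_8 = (Δt/2)·[h(t_0) + 2h(t_1) + ... + 2h(t_{7}) + h(t_8)].
Sum ≈ 18.60298.

18.60298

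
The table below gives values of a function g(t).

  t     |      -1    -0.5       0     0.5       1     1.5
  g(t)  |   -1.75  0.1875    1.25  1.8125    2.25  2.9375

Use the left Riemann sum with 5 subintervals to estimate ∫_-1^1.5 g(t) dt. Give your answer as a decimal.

1.875

Δt = 0.5.
Sum = 0.5·[(-1.75) + 0.1875 + 1.25 + 1.8125 + 2.25] = 1.875.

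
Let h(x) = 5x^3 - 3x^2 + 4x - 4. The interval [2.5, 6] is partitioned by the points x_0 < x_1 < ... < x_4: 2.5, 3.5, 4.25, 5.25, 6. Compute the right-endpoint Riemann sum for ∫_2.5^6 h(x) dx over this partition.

1846.43359375

Subinterval widths: 1, 0.75, 1, 0.75.
Right endpoints: 3.5, 4.25, 5.25, 6.
h(3.5) = 187.625, h(4.25) = 342.640625, h(5.25) = 657.828125, h(6) = 992.
Sum = Σ Δx_i · h(x_i).
Sum = 1846.43359375.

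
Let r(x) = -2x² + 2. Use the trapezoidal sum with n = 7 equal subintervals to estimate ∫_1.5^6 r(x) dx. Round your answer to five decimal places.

Δx = (6 − 1.5)/7 = 9/14.
r(1.5) = -2.5, r(15/7) = -352/49, r(39/14) = -1325/98, r(24/7) = -1054/49, r(57/14) = -3053/98, r(33/7) = -2080/49, r(75/14) = -5429/98, r(6) = -70.
T_7 = (Δx/2)·[r(x_0) + 2r(x_1) + ... + 2r(x_{6}) + r(x_7)].
Sum ≈ -133.36990.

-133.36990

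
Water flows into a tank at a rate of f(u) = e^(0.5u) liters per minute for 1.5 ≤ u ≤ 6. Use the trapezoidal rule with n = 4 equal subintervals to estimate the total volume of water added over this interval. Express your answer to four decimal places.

Δu = (6 − 1.5)/4 = 1.125.
f(1.5) ≈ 2.1170, f(2.625) ≈ 3.7155, f(3.75) ≈ 6.5208, f(4.875) ≈ 11.4444, f(6) ≈ 20.0855.
T_4 = (Δu/2)·[f(u_0) + 2f(u_1) + 2f(u_2) + 2f(u_3) + f(u_4)].
Sum ≈ 36.8797.

36.8797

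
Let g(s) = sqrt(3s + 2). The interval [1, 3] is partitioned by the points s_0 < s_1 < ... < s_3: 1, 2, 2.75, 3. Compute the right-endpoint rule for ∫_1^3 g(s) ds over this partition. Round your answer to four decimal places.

6.0588

Subinterval widths: 1, 0.75, 0.25.
Right endpoints: 2, 2.75, 3.
g(2) ≈ 2.8284, g(2.75) ≈ 3.2016, g(3) ≈ 3.3166.
Sum = Σ Δs_i · g(s_i).
Sum ≈ 6.0588.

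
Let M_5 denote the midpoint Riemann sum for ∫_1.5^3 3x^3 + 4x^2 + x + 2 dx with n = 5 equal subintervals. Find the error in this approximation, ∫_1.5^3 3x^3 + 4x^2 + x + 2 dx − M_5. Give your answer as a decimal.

Exact integral: ∫_1.5^3 f(x) dx = 94.828125.
M_5 = 94.5553125.
Error = 94.828125 − 94.5553125 = 0.2728125.

0.2728125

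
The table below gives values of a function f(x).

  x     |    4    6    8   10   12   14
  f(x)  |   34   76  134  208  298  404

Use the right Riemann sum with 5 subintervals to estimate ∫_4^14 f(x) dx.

2240

Δx = 2.
Sum = 2·[76 + 134 + 208 + 298 + 404] = 2240.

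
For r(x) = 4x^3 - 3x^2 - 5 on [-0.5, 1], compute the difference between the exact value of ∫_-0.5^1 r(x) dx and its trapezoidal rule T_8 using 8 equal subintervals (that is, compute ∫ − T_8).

0

Exact integral: ∫_-0.5^1 r(x) dx = -7.6875.
T_8 = -7.6875.
Error = -7.6875 − (-7.6875) = 0.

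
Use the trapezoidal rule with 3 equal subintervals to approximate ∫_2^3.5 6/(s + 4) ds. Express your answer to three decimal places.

Δs = (3.5 − 2)/3 = 0.5.
f(2) = 1, f(2.5) = 12/13, f(3) = 6/7, f(3.5) = 0.8.
T_3 = (Δs/2)·[f(s_0) + 2f(s_1) + 2f(s_2) + f(s_3)].
Sum ≈ 1.340.

1.340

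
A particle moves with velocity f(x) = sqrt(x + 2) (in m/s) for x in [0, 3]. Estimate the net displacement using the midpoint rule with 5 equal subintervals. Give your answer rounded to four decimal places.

5.5699

Δx = (3 − 0)/5 = 0.6.
Midpoints: 0.3, 0.9, 1.5, 2.1, 2.7.
f(0.3) ≈ 1.5166, f(0.9) ≈ 1.7029, f(1.5) ≈ 1.8708, f(2.1) ≈ 2.0248, f(2.7) ≈ 2.1679.
Sum = Δx · [f(0.3) + f(0.9) + f(1.5) + f(2.1) + f(2.7)].
Sum ≈ 5.5699.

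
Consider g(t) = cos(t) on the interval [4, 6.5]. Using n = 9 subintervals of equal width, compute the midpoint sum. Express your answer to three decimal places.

0.975

Δt = (6.5 − 4)/9 = 5/18.
Midpoints: 149/36, 53/12, 169/36, 179/36, 5.25, 199/36, 209/36, 73/12, 229/36.
g(149/36) ≈ -0.543, g(53/12) ≈ -0.291, g(169/36) ≈ -0.018, g(179/36) ≈ 0.257, g(5.25) ≈ 0.512, g(199/36) ≈ 0.728, g(209/36) ≈ 0.888, g(73/12) ≈ 0.980, g(229/36) ≈ 0.997.
Sum = Δt · [g(149/36) + g(53/12) + g(169/36) + ...].
Sum ≈ 0.975.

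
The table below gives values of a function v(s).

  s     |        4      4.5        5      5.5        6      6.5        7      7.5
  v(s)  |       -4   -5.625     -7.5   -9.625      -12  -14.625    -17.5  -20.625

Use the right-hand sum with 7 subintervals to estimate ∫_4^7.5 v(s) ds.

-43.75

Δs = 0.5.
Sum = 0.5·[(-5.625) + (-7.5) + (-9.625) + (-12) + (-14.625) + (-17.5) + (-20.625)] = -43.75.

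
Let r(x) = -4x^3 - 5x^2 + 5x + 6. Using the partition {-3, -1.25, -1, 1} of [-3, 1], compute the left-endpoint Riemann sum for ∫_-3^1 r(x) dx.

94.4375

Subinterval widths: 1.75, 0.25, 2.
Left endpoints: -3, -1.25, -1.
r(-3) = 54, r(-1.25) = -0.25, r(-1) = 0.
Sum = Σ Δx_i · r(x_i).
Sum = 94.4375.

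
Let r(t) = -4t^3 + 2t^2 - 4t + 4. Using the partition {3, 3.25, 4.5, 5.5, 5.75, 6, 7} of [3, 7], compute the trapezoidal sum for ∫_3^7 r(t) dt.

Subinterval widths: 0.25, 1.25, 1, 0.25, 0.25, 1.
r(3) = -98, r(3.25) = -125.1875, r(4.5) = -338, r(5.5) = -623, r(5.75) = -713.3125, r(6) = -812, r(7) = -1298.
On each subinterval the trapezoid contributes (Δt_i/2)·[r(t_{i-1}) + r(t_i)].
Sum = -2210.59375.

-2210.59375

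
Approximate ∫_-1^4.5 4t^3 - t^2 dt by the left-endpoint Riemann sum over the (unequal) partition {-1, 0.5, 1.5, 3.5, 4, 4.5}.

Subinterval widths: 1.5, 1, 2, 0.5, 0.5.
Left endpoints: -1, 0.5, 1.5, 3.5, 4.
f(-1) = -5, f(0.5) = 0.25, f(1.5) = 11.25, f(3.5) = 159.25, f(4) = 240.
Sum = Σ Δt_i · f(t_i).
Sum = 214.875.

214.875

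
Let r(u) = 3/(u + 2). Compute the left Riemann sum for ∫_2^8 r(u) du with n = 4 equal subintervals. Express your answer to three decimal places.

Δu = (8 − 2)/4 = 1.5.
Left endpoints: 2, 3.5, 5, 6.5.
r(2) = 0.75, r(3.5) = 6/11, r(5) = 3/7, r(6.5) = 6/17.
Sum = Δu · [r(2) + r(3.5) + r(5) + r(6.5)].
Sum ≈ 3.115.

3.115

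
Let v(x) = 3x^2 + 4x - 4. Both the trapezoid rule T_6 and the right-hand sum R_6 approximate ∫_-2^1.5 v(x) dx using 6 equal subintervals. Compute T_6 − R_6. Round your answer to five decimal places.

-2.55208

T_6 ≈ -5.5295139.
R_6 ≈ -2.9774306.
T_6 − R_6 ≈ -2.55208.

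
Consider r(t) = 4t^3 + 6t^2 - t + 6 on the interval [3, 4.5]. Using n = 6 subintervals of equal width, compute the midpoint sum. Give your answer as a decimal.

460.2890625

Δt = (4.5 − 3)/6 = 0.25.
Midpoints: 3.125, 3.375, 3.625, 3.875, 4.125, 4.375.
r(3.125) = 183.5390625, r(3.375) = 224.7421875, r(3.625) = 271.7578125, r(3.875) = 324.9609375, r(4.125) = 384.7265625, r(4.375) = 451.4296875.
Sum = Δt · [r(3.125) + r(3.375) + r(3.625) + ...].
Sum = 460.2890625.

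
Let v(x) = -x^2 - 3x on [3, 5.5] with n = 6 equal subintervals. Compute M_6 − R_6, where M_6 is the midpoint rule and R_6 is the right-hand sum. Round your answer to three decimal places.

6.098

M_6 ≈ -78.29716.
R_6 ≈ -84.39525.
M_6 − R_6 ≈ 6.098.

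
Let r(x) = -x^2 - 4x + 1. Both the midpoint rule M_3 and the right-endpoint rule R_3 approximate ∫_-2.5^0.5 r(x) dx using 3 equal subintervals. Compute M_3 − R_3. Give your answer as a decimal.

3.75

M_3 = 10.
R_3 = 6.25.
M_3 − R_3 = 3.75.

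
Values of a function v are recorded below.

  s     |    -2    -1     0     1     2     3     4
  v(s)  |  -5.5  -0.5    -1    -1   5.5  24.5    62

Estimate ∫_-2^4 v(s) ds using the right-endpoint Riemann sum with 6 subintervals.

Δs = 1.
Sum = 1·[(-0.5) + (-1) + (-1) + 5.5 + 24.5 + 62] = 89.5.

89.5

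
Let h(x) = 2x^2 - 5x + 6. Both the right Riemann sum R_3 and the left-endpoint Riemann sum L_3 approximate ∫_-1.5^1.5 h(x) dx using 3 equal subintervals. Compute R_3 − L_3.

-15

R_3 = 16.
L_3 = 31.
R_3 − L_3 = -15.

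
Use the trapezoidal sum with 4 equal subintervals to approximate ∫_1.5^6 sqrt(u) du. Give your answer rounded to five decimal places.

8.55195

Δu = (6 − 1.5)/4 = 1.125.
f(1.5) ≈ 1.22474, f(2.625) ≈ 1.62019, f(3.75) ≈ 1.93649, f(4.875) ≈ 2.20794, f(6) ≈ 2.44949.
T_4 = (Δu/2)·[f(u_0) + 2f(u_1) + 2f(u_2) + 2f(u_3) + f(u_4)].
Sum ≈ 8.55195.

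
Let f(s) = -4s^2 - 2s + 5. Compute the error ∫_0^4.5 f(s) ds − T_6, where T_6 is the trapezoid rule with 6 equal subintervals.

Exact integral: ∫_0^4.5 f(s) ds = -119.25.
T_6 = -120.9375.
Error = -119.25 − (-120.9375) = 1.6875.

1.6875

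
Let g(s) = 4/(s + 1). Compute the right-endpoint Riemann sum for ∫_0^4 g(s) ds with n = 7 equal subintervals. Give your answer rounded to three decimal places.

5.625

Δs = (4 − 0)/7 = 4/7.
Right endpoints: 4/7, 8/7, 12/7, 16/7, 20/7, 24/7, 4.
g(4/7) = 28/11, g(8/7) = 28/15, g(12/7) = 28/19, g(16/7) = 28/23, g(20/7) = 28/27, g(24/7) = 28/31, g(4) = 0.8.
Sum = Δs · [g(4/7) + g(8/7) + g(12/7) + ...].
Sum ≈ 5.625.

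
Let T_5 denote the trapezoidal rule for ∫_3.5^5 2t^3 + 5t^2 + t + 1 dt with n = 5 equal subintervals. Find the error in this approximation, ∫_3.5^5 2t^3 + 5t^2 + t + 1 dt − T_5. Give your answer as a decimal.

-0.68625

Exact integral: ∫_3.5^5 f(t) dt = 382.21875.
T_5 = 382.905.
Error = 382.21875 − 382.905 = -0.68625.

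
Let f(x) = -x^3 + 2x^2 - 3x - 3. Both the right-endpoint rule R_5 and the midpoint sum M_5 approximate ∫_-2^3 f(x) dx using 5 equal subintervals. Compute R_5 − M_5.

-19.375

R_5 = -35.
M_5 = -15.625.
R_5 − M_5 = -19.375.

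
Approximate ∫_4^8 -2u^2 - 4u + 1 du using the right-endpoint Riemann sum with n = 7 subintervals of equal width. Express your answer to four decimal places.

Δu = (8 − 4)/7 = 4/7.
Right endpoints: 32/7, 36/7, 40/7, 44/7, 48/7, 52/7, 8.
f(32/7) = -2895/49, f(36/7) = -3551/49, f(40/7) = -4271/49, f(44/7) = -5055/49, f(48/7) = -5903/49, f(52/7) = -6815/49, f(8) = -159.
Sum = Δu · [f(32/7) + f(36/7) + f(40/7) + ...].
Sum ≈ -423.1020.

-423.1020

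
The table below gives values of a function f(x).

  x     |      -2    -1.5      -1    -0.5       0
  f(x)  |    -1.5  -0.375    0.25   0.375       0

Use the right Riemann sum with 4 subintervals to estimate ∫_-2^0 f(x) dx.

0.125

Δx = 0.5.
Sum = 0.5·[(-0.375) + 0.25 + 0.375 + 0] = 0.125.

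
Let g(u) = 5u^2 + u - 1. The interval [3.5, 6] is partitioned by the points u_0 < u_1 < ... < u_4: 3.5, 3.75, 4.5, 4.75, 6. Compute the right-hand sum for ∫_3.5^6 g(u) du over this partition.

Subinterval widths: 0.25, 0.75, 0.25, 1.25.
Right endpoints: 3.75, 4.5, 4.75, 6.
g(3.75) = 73.0625, g(4.5) = 104.75, g(4.75) = 116.5625, g(6) = 185.
Sum = Σ Δu_i · g(u_i).
Sum = 357.21875.

357.21875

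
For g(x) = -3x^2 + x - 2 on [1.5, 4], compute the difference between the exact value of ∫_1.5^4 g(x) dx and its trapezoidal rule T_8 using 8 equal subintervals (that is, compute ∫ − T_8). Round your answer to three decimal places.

Exact integral: ∫_1.5^4 g(x) dx = -58.75.
T_8 ≈ -58.87207.
Error ≈ -58.75 − (-58.87207) ≈ 0.122.

0.122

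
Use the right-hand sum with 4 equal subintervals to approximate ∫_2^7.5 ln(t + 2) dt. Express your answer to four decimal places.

10.9141

Δt = (7.5 − 2)/4 = 1.375.
Right endpoints: 3.375, 4.75, 6.125, 7.5.
f(3.375) ≈ 1.6818, f(4.75) ≈ 1.9095, f(6.125) ≈ 2.0949, f(7.5) ≈ 2.2513.
Sum = Δt · [f(3.375) + f(4.75) + f(6.125) + f(7.5)].
Sum ≈ 10.9141.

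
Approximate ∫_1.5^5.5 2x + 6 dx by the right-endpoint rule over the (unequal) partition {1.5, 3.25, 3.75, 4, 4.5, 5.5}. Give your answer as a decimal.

56.625

Subinterval widths: 1.75, 0.5, 0.25, 0.5, 1.
Right endpoints: 3.25, 3.75, 4, 4.5, 5.5.
f(3.25) = 12.5, f(3.75) = 13.5, f(4) = 14, f(4.5) = 15, f(5.5) = 17.
Sum = Σ Δx_i · f(x_i).
Sum = 56.625.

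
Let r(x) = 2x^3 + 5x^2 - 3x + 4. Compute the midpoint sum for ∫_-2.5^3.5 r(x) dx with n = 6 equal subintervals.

Δx = (3.5 − (-2.5))/6 = 1.
Midpoints: -2, -1, 0, 1, 2, 3.
r(-2) = 14, r(-1) = 10, r(0) = 4, r(1) = 8, r(2) = 34, r(3) = 94.
Sum = Δx · [r(-2) + r(-1) + r(0) + ...].
Sum = 164.

164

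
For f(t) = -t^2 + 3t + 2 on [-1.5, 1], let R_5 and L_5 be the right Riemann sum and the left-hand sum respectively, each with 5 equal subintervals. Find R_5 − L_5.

R_5 = 3.75.
L_5 = -0.625.
R_5 − L_5 = 4.375.

4.375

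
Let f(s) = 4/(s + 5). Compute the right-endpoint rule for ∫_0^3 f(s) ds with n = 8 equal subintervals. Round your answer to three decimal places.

Δs = (3 − 0)/8 = 0.375.
Right endpoints: 0.375, 0.75, 1.125, 1.5, 1.875, 2.25, 2.625, 3.
f(0.375) = 32/43, f(0.75) = 16/23, f(1.125) = 32/49, f(1.5) = 8/13, f(1.875) = 32/55, f(2.25) = 16/29, f(2.625) = 32/61, f(3) = 0.5.
Sum = Δs · [f(0.375) + f(0.75) + f(1.125) + ...].
Sum ≈ 1.825.

1.825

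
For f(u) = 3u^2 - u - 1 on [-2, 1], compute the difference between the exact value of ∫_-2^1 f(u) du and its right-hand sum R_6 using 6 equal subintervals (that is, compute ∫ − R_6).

Exact integral: ∫_-2^1 f(u) du = 7.5.
R_6 = 4.875.
Error = 7.5 − 4.875 = 2.625.

2.625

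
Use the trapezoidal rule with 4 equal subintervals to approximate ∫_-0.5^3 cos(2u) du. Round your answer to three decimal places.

Δu = (3 − (-0.5))/4 = 0.875.
f(-0.5) ≈ 0.540, f(0.375) ≈ 0.732, f(1.25) ≈ -0.801, f(2.125) ≈ -0.446, f(3) ≈ 0.960.
T_4 = (Δu/2)·[f(u_0) + 2f(u_1) + 2f(u_2) + 2f(u_3) + f(u_4)].
Sum ≈ 0.205.

0.205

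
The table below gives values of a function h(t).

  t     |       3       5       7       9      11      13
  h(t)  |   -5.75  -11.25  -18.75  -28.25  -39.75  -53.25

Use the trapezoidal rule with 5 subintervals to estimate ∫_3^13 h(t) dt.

-255

Δt = 2.
T_5 = (2/2)·[(-5.75) + 2·(-11.25) + 2·(-18.75) + 2·(-28.25) + 2·(-39.75) + (-53.25)] = -255.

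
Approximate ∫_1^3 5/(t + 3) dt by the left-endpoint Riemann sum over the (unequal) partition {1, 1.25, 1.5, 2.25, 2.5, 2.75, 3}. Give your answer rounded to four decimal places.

Subinterval widths: 0.25, 0.25, 0.75, 0.25, 0.25, 0.25.
Left endpoints: 1, 1.25, 1.5, 2.25, 2.5, 2.75.
f(1) = 1.25, f(1.25) = 20/17, f(1.5) = 10/9, f(2.25) = 20/21, f(2.5) = 10/11, f(2.75) = 20/23.
Sum = Σ Δt_i · f(t_i).
Sum ≈ 2.1227.

2.1227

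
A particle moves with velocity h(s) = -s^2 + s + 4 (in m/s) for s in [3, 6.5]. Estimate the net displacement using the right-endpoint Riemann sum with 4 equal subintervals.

-65.37890625

Δs = (6.5 − 3)/4 = 0.875.
Right endpoints: 3.875, 4.75, 5.625, 6.5.
h(3.875) = -7.140625, h(4.75) = -13.8125, h(5.625) = -22.015625, h(6.5) = -31.75.
Sum = Δs · [h(3.875) + h(4.75) + h(5.625) + h(6.5)].
Sum = -65.37890625.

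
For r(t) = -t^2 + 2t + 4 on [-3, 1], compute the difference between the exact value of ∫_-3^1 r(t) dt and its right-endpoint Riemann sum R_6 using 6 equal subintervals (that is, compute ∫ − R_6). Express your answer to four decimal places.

Exact integral: ∫_-3^1 r(t) dt ≈ -1.333333.
R_6 ≈ 3.703704.
Error ≈ -1.333333 − 3.703704 ≈ -5.0370.

-5.0370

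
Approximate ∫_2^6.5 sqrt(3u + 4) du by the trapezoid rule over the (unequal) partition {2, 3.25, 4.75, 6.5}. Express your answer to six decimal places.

18.258783

Subinterval widths: 1.25, 1.5, 1.75.
f(2) ≈ 3.162278, f(3.25) ≈ 3.708099, f(4.75) ≈ 4.272002, f(6.5) ≈ 4.847680.
On each subinterval the trapezoid contributes (Δu_i/2)·[f(u_{i-1}) + f(u_i)].
Sum ≈ 18.258783.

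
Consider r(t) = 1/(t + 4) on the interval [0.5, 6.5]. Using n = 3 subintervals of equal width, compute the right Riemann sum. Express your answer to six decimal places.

0.733463

Δt = (6.5 − 0.5)/3 = 2.
Right endpoints: 2.5, 4.5, 6.5.
r(2.5) = 2/13, r(4.5) = 2/17, r(6.5) = 2/21.
Sum = Δt · [r(2.5) + r(4.5) + r(6.5)].
Sum ≈ 0.733463.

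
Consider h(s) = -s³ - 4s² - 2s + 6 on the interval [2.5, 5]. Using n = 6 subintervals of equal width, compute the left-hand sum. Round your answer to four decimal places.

-257.7177

Δs = (5 − 2.5)/6 = 5/12.
Left endpoints: 2.5, 35/12, 10/3, 3.75, 25/6, 55/12.
h(2.5) = -39.625, h(35/12) = -101387/1728, h(10/3) = -2218/27, h(3.75) = -110.484375, h(25/6) = -31129/216, h(55/12) = -317047/1728.
Sum = Δs · [h(2.5) + h(35/12) + h(10/3) + ...].
Sum ≈ -257.7177.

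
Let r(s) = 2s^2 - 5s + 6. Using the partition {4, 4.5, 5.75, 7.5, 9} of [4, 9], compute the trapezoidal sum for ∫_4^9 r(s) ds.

314.4375

Subinterval widths: 0.5, 1.25, 1.75, 1.5.
r(4) = 18, r(4.5) = 24, r(5.75) = 43.375, r(7.5) = 81, r(9) = 123.
On each subinterval the trapezoid contributes (Δs_i/2)·[r(s_{i-1}) + r(s_i)].
Sum = 314.4375.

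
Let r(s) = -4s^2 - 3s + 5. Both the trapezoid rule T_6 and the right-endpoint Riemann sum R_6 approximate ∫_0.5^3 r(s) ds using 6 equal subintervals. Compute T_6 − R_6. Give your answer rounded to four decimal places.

8.8542

T_6 ≈ -36.747685.
R_6 ≈ -45.601852.
T_6 − R_6 ≈ 8.8542.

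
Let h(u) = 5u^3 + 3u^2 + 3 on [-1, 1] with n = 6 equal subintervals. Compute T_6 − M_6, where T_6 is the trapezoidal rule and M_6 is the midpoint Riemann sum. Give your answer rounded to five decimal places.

T_6 ≈ 8.1111111.
M_6 ≈ 7.9444444.
T_6 − M_6 ≈ 0.16667.

0.16667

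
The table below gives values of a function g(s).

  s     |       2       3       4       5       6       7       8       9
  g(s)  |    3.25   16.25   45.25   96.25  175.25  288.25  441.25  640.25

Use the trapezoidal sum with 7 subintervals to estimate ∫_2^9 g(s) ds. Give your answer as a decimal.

Δs = 1.
T_7 = (1/2)·[3.25 + 2·16.25 + 2·45.25 + 2·96.25 + 2·175.25 + 2·288.25 + 2·441.25 + 640.25] = 1384.25.

1384.25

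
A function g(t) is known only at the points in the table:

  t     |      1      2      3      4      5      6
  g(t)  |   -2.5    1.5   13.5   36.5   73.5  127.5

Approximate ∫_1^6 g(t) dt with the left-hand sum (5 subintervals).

Δt = 1.
Sum = 1·[(-2.5) + 1.5 + 13.5 + 36.5 + 73.5] = 122.5.

122.5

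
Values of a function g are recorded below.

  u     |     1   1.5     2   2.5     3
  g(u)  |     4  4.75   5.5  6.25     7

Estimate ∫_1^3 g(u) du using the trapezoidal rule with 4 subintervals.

11

Δu = 0.5.
T_4 = (0.5/2)·[4 + 2·4.75 + 2·5.5 + 2·6.25 + 7] = 11.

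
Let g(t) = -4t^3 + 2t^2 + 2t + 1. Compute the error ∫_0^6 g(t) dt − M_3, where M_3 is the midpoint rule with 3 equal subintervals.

-68

Exact integral: ∫_0^6 g(t) dt = -1110.
M_3 = -1042.
Error = -1110 − (-1042) = -68.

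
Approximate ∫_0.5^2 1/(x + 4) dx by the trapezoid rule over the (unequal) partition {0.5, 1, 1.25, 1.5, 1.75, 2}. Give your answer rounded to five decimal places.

0.28794

Subinterval widths: 0.5, 0.25, 0.25, 0.25, 0.25.
f(0.5) = 2/9, f(1) = 0.2, f(1.25) = 4/21, f(1.5) = 2/11, f(1.75) = 4/23, f(2) = 1/6.
On each subinterval the trapezoid contributes (Δx_i/2)·[f(x_{i-1}) + f(x_i)].
Sum ≈ 0.28794.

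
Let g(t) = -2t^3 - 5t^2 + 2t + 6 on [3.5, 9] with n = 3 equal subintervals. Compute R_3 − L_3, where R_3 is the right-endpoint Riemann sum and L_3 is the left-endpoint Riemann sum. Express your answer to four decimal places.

R_3 ≈ -5941.120370.
L_3 ≈ -2815.287037.
R_3 − L_3 ≈ -3125.8333.

-3125.8333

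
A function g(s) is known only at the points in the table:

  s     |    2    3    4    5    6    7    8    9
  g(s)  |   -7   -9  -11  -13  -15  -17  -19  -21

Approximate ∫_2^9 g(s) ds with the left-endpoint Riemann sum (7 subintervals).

Δs = 1.
Sum = 1·[(-7) + (-9) + (-11) + (-13) + (-15) + (-17) + (-19)] = -91.

-91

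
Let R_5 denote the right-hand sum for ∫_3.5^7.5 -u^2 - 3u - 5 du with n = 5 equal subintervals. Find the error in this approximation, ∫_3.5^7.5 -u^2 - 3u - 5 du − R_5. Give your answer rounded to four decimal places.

Exact integral: ∫_3.5^7.5 f(u) du ≈ -212.333333.
R_5 = -235.16.
Error ≈ -212.333333 − (-235.16) ≈ 22.8267.

22.8267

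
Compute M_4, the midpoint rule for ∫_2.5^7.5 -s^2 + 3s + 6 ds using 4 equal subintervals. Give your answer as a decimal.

Δs = (7.5 − 2.5)/4 = 1.25.
Midpoints: 3.125, 4.375, 5.625, 6.875.
f(3.125) = 5.609375, f(4.375) = -0.015625, f(5.625) = -8.765625, f(6.875) = -20.640625.
Sum = Δs · [f(3.125) + f(4.375) + f(5.625) + f(6.875)].
Sum = -29.765625.

-29.765625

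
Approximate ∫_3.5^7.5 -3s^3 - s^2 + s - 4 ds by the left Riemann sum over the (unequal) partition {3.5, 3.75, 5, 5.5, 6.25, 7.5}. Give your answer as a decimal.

-1807.9375

Subinterval widths: 0.25, 1.25, 0.5, 0.75, 1.25.
Left endpoints: 3.5, 3.75, 5, 5.5, 6.25.
f(3.5) = -141.375, f(3.75) = -172.515625, f(5) = -399, f(5.5) = -527.875, f(6.25) = -769.234375.
Sum = Σ Δs_i · f(s_i).
Sum = -1807.9375.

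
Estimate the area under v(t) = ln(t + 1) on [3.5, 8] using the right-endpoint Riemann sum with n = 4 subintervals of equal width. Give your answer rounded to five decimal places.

8.88489

Δt = (8 − 3.5)/4 = 1.125.
Right endpoints: 4.625, 5.75, 6.875, 8.
v(4.625) ≈ 1.72722, v(5.75) ≈ 1.90954, v(6.875) ≈ 2.06369, v(8) ≈ 2.19722.
Sum = Δt · [v(4.625) + v(5.75) + v(6.875) + v(8)].
Sum ≈ 8.88489.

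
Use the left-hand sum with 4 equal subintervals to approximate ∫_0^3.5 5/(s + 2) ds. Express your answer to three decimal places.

Δs = (3.5 − 0)/4 = 0.875.
Left endpoints: 0, 0.875, 1.75, 2.625.
f(0) = 2.5, f(0.875) = 40/23, f(1.75) = 4/3, f(2.625) = 40/37.
Sum = Δs · [f(0) + f(0.875) + f(1.75) + f(2.625)].
Sum ≈ 5.822.

5.822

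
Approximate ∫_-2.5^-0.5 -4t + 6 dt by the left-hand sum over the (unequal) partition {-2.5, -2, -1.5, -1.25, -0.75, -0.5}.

Subinterval widths: 0.5, 0.5, 0.25, 0.5, 0.25.
Left endpoints: -2.5, -2, -1.5, -1.25, -0.75.
f(-2.5) = 16, f(-2) = 14, f(-1.5) = 12, f(-1.25) = 11, f(-0.75) = 9.
Sum = Σ Δt_i · f(t_i).
Sum = 25.75.

25.75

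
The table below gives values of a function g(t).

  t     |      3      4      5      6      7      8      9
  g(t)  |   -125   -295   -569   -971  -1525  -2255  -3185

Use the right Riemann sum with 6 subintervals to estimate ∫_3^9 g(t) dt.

Δt = 1.
Sum = 1·[(-295) + (-569) + (-971) + (-1525) + (-2255) + (-3185)] = -8800.

-8800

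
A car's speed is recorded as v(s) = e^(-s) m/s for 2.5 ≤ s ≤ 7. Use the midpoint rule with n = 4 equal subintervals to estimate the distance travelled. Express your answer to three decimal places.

Δs = (7 − 2.5)/4 = 1.125.
Midpoints: 3.0625, 4.1875, 5.3125, 6.4375.
v(3.0625) ≈ 0.047, v(4.1875) ≈ 0.015, v(5.3125) ≈ 0.005, v(6.4375) ≈ 0.002.
Sum = Δs · [v(3.0625) + v(4.1875) + v(5.3125) + v(6.4375)].
Sum ≈ 0.077.

0.077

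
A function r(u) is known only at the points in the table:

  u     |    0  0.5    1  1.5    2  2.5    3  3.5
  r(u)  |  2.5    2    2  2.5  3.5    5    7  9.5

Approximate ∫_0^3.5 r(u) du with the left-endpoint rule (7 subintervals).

12.25

Δu = 0.5.
Sum = 0.5·[2.5 + 2 + 2 + 2.5 + 3.5 + 5 + 7] = 12.25.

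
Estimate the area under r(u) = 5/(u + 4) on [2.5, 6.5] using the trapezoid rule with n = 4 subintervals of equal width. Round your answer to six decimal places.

Δu = (6.5 − 2.5)/4 = 1.
r(2.5) = 10/13, r(3.5) = 2/3, r(4.5) = 10/17, r(5.5) = 10/19, r(6.5) = 10/21.
T_4 = (Δu/2)·[r(u_0) + 2r(u_1) + 2r(u_2) + 2r(u_3) + r(u_4)].
Sum ≈ 2.403928.

2.403928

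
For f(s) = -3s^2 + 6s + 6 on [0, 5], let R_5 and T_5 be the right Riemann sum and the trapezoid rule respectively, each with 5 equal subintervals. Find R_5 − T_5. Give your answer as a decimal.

-22.5

R_5 = -45.
T_5 = -22.5.
R_5 − T_5 = -22.5.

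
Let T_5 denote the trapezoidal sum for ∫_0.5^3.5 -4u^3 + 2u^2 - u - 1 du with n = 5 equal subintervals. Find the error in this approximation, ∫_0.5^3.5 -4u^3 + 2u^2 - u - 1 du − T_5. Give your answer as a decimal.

Exact integral: ∫_0.5^3.5 f(u) du = -130.5.
T_5 = -134.46.
Error = -130.5 − (-134.46) = 3.96.

3.96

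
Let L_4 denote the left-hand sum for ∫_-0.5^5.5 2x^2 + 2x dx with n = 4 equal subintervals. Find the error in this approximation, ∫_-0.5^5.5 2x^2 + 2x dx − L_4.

49.5

Exact integral: ∫_-0.5^5.5 f(x) dx = 141.
L_4 = 91.5.
Error = 141 − 91.5 = 49.5.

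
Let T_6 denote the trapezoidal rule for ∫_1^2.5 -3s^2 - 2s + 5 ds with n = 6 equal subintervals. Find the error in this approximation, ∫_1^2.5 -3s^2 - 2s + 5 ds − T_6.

0.046875

Exact integral: ∫_1^2.5 f(s) ds = -12.375.
T_6 = -12.421875.
Error = -12.375 − (-12.421875) = 0.046875.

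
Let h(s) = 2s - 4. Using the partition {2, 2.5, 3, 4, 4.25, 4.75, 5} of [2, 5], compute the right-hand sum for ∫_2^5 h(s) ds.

10.875

Subinterval widths: 0.5, 0.5, 1, 0.25, 0.5, 0.25.
Right endpoints: 2.5, 3, 4, 4.25, 4.75, 5.
h(2.5) = 1, h(3) = 2, h(4) = 4, h(4.25) = 4.5, h(4.75) = 5.5, h(5) = 6.
Sum = Σ Δs_i · h(s_i).
Sum = 10.875.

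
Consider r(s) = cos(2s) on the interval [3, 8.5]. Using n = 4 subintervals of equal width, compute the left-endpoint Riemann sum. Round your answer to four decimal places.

0.7563

Δs = (8.5 − 3)/4 = 1.375.
Left endpoints: 3, 4.375, 5.75, 7.125.
r(3) ≈ 0.9602, r(4.375) ≈ -0.7808, r(5.75) ≈ 0.4833, r(7.125) ≈ -0.1126.
Sum = Δs · [r(3) + r(4.375) + r(5.75) + r(7.125)].
Sum ≈ 0.7563.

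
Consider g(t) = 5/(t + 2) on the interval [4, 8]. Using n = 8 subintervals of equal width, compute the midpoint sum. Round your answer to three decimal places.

2.553

Δt = (8 − 4)/8 = 0.5.
Midpoints: 4.25, 4.75, 5.25, 5.75, 6.25, 6.75, 7.25, 7.75.
g(4.25) = 0.8, g(4.75) = 20/27, g(5.25) = 20/29, g(5.75) = 20/31, g(6.25) = 20/33, g(6.75) = 4/7, g(7.25) = 20/37, g(7.75) = 20/39.
Sum = Δt · [g(4.25) + g(4.75) + g(5.25) + ...].
Sum ≈ 2.553.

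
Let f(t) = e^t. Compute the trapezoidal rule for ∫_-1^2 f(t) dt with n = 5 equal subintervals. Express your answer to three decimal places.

7.231

Δt = (2 − (-1))/5 = 0.6.
f(-1) ≈ 0.368, f(-0.4) ≈ 0.670, f(0.2) ≈ 1.221, f(0.8) ≈ 2.226, f(1.4) ≈ 4.055, f(2) ≈ 7.389.
T_5 = (Δt/2)·[f(t_0) + 2f(t_1) + ... + 2f(t_{4}) + f(t_5)].
Sum ≈ 7.231.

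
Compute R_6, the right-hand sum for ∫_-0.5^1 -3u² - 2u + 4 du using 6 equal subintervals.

Δu = (1 − (-0.5))/6 = 0.25.
Right endpoints: -0.25, 0, 0.25, 0.5, 0.75, 1.
f(-0.25) = 4.3125, f(0) = 4, f(0.25) = 3.3125, f(0.5) = 2.25, f(0.75) = 0.8125, f(1) = -1.
Sum = Δu · [f(-0.25) + f(0) + f(0.25) + ...].
Sum = 3.421875.

3.421875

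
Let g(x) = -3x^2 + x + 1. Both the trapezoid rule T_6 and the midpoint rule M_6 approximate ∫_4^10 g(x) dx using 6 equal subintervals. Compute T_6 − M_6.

-4.5

T_6 = -891.
M_6 = -886.5.
T_6 − M_6 = -4.5.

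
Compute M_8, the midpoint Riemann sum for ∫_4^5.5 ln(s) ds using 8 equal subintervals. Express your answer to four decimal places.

2.3310

Δs = (5.5 − 4)/8 = 0.1875.
Midpoints: 4.09375, 4.28125, 4.46875, 4.65625, 4.84375, 5.03125, 5.21875, 5.40625.
f(4.09375) ≈ 1.4095, f(4.28125) ≈ 1.4542, f(4.46875) ≈ 1.4971, f(4.65625) ≈ 1.5382, f(4.84375) ≈ 1.5777, f(5.03125) ≈ 1.6157, f(5.21875) ≈ 1.6523, f(5.40625) ≈ 1.6876.
Sum = Δs · [f(4.09375) + f(4.28125) + f(4.46875) + ...].
Sum ≈ 2.3310.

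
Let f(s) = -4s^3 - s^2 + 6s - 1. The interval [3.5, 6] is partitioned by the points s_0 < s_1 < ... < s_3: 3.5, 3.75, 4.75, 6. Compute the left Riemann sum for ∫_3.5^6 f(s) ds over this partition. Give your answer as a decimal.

-774.125

Subinterval widths: 0.25, 1, 1.25.
Left endpoints: 3.5, 3.75, 4.75.
f(3.5) = -163.75, f(3.75) = -203.5, f(4.75) = -423.75.
Sum = Σ Δs_i · f(s_i).
Sum = -774.125.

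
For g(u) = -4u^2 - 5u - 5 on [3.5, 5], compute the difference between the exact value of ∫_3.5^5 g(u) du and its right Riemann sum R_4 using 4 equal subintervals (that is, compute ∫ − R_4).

11.109375

Exact integral: ∫_3.5^5 g(u) du = -148.875.
R_4 = -159.984375.
Error = -148.875 − (-159.984375) = 11.109375.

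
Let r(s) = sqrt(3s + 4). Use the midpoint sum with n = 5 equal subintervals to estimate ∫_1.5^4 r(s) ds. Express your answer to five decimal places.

8.71666

Δs = (4 − 1.5)/5 = 0.5.
Midpoints: 1.75, 2.25, 2.75, 3.25, 3.75.
r(1.75) ≈ 3.04138, r(2.25) ≈ 3.27872, r(2.75) ≈ 3.50000, r(3.25) ≈ 3.70810, r(3.75) ≈ 3.90512.
Sum = Δs · [r(1.75) + r(2.25) + r(2.75) + r(3.25) + r(3.75)].
Sum ≈ 8.71666.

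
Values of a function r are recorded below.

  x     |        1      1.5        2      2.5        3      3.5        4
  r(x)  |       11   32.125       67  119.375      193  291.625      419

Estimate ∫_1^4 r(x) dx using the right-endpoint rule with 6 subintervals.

Δx = 0.5.
Sum = 0.5·[32.125 + 67 + 119.375 + 193 + 291.625 + 419] = 561.0625.

561.0625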